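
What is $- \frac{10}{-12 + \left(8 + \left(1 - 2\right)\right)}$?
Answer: $2$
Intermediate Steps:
$- \frac{10}{-12 + \left(8 + \left(1 - 2\right)\right)} = - \frac{10}{-12 + \left(8 - 1\right)} = - \frac{10}{-12 + 7} = - \frac{10}{-5} = \left(-10\right) \left(- \frac{1}{5}\right) = 2$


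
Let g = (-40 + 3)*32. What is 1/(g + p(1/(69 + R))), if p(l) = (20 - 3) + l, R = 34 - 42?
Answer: -61/71186 ≈ -0.00085691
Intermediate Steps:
R = -8
p(l) = 17 + l
g = -1184 (g = -37*32 = -1184)
1/(g + p(1/(69 + R))) = 1/(-1184 + (17 + 1/(69 - 8))) = 1/(-1184 + (17 + 1/61)) = 1/(-1184 + 1038/61) = 1/(-71186/61) = -61/71186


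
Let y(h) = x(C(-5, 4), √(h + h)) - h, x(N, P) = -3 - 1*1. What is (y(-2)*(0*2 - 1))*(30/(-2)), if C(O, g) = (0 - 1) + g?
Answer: -30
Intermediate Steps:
C(O, g) = -1 + g
x(N, P) = -4 (x(N, P) = -3 - 1 = -4)
y(h) = -4 - h
(y(-2)*(0*2 - 1))*(30/(-2)) = ((-4 - 1*(-2))*(0*2 - 1))*(30/(-2)) = ((-4 + 2)*(0 - 1))*(30*(-½)) = -2*(-1)*(-15) = 2*(-15) = -30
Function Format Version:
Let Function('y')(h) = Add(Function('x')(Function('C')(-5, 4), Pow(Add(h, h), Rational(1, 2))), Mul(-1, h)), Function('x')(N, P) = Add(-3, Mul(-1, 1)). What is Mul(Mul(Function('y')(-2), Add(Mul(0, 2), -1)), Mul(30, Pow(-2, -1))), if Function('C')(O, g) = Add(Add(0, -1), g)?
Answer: -30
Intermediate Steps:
Function('C')(O, g) = Add(-1, g)
Function('x')(N, P) = -4 (Function('x')(N, P) = Add(-3, -1) = -4)
Function('y')(h) = Add(-4, Mul(-1, h))
Mul(Mul(Function('y')(-2), Add(Mul(0, 2), -1)), Mul(30, Pow(-2, -1))) = Mul(Mul(Add(-4, Mul(-1, -2)), Add(Mul(0, 2), -1)), Mul(30, Pow(-2, -1))) = Mul(Mul(Add(-4, 2), Add(0, -1)), Mul(30, Rational(-1, 2))) = Mul(Mul(-2, -1), -15) = Mul(2, -15) = -30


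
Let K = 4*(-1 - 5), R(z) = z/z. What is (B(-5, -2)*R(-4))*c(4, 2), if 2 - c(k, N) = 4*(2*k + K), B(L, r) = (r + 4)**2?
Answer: 264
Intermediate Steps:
R(z) = 1
B(L, r) = (4 + r)**2
K = -24 (K = 4*(-6) = -24)
c(k, N) = 98 - 8*k (c(k, N) = 2 - 4*(2*k - 24) = 2 - 4*(-24 + 2*k) = 2 - (-96 + 8*k) = 2 + (96 - 8*k) = 98 - 8*k)
(B(-5, -2)*R(-4))*c(4, 2) = ((4 - 2)**2*1)*(98 - 8*4) = (2**2*1)*(98 - 32) = (4*1)*66 = 4*66 = 264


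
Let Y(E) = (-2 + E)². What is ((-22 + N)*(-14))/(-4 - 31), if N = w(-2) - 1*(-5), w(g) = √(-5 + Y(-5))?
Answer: -34/5 + 4*√11/5 ≈ -4.1467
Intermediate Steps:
w(g) = 2*√11 (w(g) = √(-5 + (-2 - 5)²) = √(-5 + (-7)²) = √(-5 + 49) = √44 = 2*√11)
N = 5 + 2*√11 (N = 2*√11 - 1*(-5) = 2*√11 + 5 = 5 + 2*√11 ≈ 11.633)
((-22 + N)*(-14))/(-4 - 31) = ((-22 + (5 + 2*√11))*(-14))/(-4 - 31) = ((-17 + 2*√11)*(-14))/(-35) = (238 - 28*√11)*(-1/35) = -34/5 + 4*√11/5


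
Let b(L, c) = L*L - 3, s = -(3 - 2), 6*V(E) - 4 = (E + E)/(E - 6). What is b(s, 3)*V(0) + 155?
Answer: 461/3 ≈ 153.67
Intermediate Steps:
V(E) = ⅔ + E/(3*(-6 + E)) (V(E) = ⅔ + ((E + E)/(E - 6))/6 = ⅔ + ((2*E)/(-6 + E))/6 = ⅔ + (2*E/(-6 + E))/6 = ⅔ + E/(3*(-6 + E)))
s = -1 (s = -1*1 = -1)
b(L, c) = -3 + L² (b(L, c) = L² - 3 = -3 + L²)
b(s, 3)*V(0) + 155 = (-3 + (-1)²)*((-4 + 0)/(-6 + 0)) + 155 = (-3 + 1)*(-4/(-6)) + 155 = -(-1)*(-4)/3 + 155 = -2*⅔ + 155 = -4/3 + 155 = 461/3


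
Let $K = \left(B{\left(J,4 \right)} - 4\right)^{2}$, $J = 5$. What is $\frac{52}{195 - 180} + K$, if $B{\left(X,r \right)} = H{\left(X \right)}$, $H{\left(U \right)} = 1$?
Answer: $\frac{187}{15} \approx 12.467$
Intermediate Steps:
$B{\left(X,r \right)} = 1$
$K = 9$ ($K = \left(1 - 4\right)^{2} = \left(-3\right)^{2} = 9$)
$\frac{52}{195 - 180} + K = \frac{52}{195 - 180} + 9 = \frac{52}{15} + 9 = \frac{187}{15}$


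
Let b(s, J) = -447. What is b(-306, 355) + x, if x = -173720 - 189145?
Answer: -363312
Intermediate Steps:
x = -362865
b(-306, 355) + x = -447 - 362865 = -363312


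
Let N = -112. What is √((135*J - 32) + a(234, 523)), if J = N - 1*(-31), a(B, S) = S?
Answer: 2*I*√2611 ≈ 102.2*I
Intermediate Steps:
J = -81 (J = -112 - 1*(-31) = -112 + 31 = -81)
√((135*J - 32) + a(234, 523)) = √((135*(-81) - 32) + 523) = √((-10935 - 32) + 523) = √(-10967 + 523) = √(-10444) = 2*I*√2611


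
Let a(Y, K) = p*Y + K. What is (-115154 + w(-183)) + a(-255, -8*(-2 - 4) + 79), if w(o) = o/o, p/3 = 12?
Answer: -124206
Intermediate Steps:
p = 36 (p = 3*12 = 36)
w(o) = 1
a(Y, K) = K + 36*Y (a(Y, K) = 36*Y + K = K + 36*Y)
(-115154 + w(-183)) + a(-255, -8*(-2 - 4) + 79) = (-115154 + 1) + ((-8*(-2 - 4) + 79) + 36*(-255)) = -115153 + ((-8*(-6) + 79) - 9180) = -115153 + ((48 + 79) - 9180) = -115153 + (127 - 9180) = -115153 - 9053 = -124206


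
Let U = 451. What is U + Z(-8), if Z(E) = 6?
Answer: 457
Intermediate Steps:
U + Z(-8) = 451 + 6 = 457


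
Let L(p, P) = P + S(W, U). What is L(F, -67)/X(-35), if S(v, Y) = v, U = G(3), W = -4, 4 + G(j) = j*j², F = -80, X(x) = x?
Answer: 71/35 ≈ 2.0286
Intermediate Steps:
G(j) = -4 + j³ (G(j) = -4 + j*j² = -4 + j³)
U = 23 (U = -4 + 3³ = -4 + 27 = 23)
L(p, P) = -4 + P (L(p, P) = P - 4 = -4 + P)
L(F, -67)/X(-35) = (-4 - 67)/(-35) = -71*(-1/35) = 71/35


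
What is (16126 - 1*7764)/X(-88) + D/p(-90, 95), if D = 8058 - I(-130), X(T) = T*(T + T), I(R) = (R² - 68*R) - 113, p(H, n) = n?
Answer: -135657141/735680 ≈ -184.40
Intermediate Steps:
I(R) = -113 + R² - 68*R
X(T) = 2*T² (X(T) = T*(2*T) = 2*T²)
D = -17569 (D = 8058 - (-113 + (-130)² - 68*(-130)) = 8058 - (-113 + 16900 + 8840) = 8058 - 1*25627 = 8058 - 25627 = -17569)
(16126 - 1*7764)/X(-88) + D/p(-90, 95) = (16126 - 1*7764)/((2*(-88)²)) - 17569/95 = (16126 - 7764)/((2*7744)) - 17569*1/95 = 8362/15488 - 17569/95 = 8362*(1/15488) - 17569/95 = 4181/7744 - 17569/95 = -135657141/735680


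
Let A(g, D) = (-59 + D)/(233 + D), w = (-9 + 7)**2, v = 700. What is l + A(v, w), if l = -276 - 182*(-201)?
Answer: 8604467/237 ≈ 36306.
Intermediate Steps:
l = 36306 (l = -276 + 36582 = 36306)
w = 4 (w = (-2)**2 = 4)
A(g, D) = (-59 + D)/(233 + D)
l + A(v, w) = 36306 + (-59 + 4)/(233 + 4) = 36306 - 55/237 = 8604467/237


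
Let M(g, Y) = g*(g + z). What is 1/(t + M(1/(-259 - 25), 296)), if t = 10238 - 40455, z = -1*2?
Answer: -80656/2437181783 ≈ -3.3094e-5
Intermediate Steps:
z = -2
M(g, Y) = g*(-2 + g) (M(g, Y) = g*(g - 2) = g*(-2 + g))
t = -30217
1/(t + M(1/(-259 - 25), 296)) = 1/(-30217 + (-2 + 1/(-259 - 25))/(-259 - 25)) = 1/(-30217 + (-2 + 1/(-284))/(-284)) = 1/(-30217 - (-2 - 1/284)/284) = 1/(-30217 - 1/284*(-569/284)) = 1/(-30217 + 569/80656) = 1/(-2437181783/80656) = -80656/2437181783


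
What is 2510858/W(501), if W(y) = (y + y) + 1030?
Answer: 1255429/1016 ≈ 1235.7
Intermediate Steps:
W(y) = 1030 + 2*y (W(y) = 2*y + 1030 = 1030 + 2*y)
2510858/W(501) = 2510858/(1030 + 2*501) = 2510858/(1030 + 1002) = 2510858/2032 = 2510858*(1/2032) = 1255429/1016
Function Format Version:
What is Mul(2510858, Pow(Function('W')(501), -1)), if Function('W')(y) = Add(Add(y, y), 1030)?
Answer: Rational(1255429, 1016) ≈ 1235.7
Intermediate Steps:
Function('W')(y) = Add(1030, Mul(2, y)) (Function('W')(y) = Add(Mul(2, y), 1030) = Add(1030, Mul(2, y)))
Mul(2510858, Pow(Function('W')(501), -1)) = Mul(2510858, Pow(Add(1030, Mul(2, 501)), -1)) = Mul(2510858, Pow(Add(1030, 1002), -1)) = Mul(2510858, Pow(2032, -1)) = Mul(2510858, Rational(1, 2032)) = Rational(1255429, 1016)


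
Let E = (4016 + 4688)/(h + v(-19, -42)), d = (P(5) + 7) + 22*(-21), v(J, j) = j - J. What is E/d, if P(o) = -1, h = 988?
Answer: -1088/55005 ≈ -0.019780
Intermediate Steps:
d = -456 (d = (-1 + 7) + 22*(-21) = 6 - 462 = -456)
E = 8704/965 (E = (4016 + 4688)/(988 + (-42 - 1*(-19))) = 8704/(988 + (-42 + 19)) = 8704/(988 - 23) = 8704/965 ≈ 9.0197)
E/d = (8704/965)/(-456) = (8704/965)*(-1/456) = -1088/55005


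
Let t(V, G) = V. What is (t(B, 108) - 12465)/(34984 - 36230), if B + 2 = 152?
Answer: 12315/1246 ≈ 9.8836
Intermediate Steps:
B = 150 (B = -2 + 152 = 150)
(t(B, 108) - 12465)/(34984 - 36230) = (150 - 12465)/(34984 - 36230) = -12315/(-1246) = -12315*(-1/1246) = 12315/1246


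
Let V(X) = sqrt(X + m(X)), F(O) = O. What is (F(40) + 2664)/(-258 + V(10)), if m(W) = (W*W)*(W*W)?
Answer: -348816/28277 - 1352*sqrt(10010)/28277 ≈ -17.119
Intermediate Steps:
m(W) = W**4 (m(W) = W**2*W**2 = W**4)
V(X) = sqrt(X + X**4)
(F(40) + 2664)/(-258 + V(10)) = (40 + 2664)/(-258 + sqrt(10 + 10**4)) = 2704/(-258 + sqrt(10 + 10000)) = 2704/(-258 + sqrt(10010))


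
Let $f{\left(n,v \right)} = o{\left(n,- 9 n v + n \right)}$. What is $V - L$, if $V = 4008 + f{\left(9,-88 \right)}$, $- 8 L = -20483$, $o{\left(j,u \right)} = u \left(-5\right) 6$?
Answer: $- \frac{1701299}{8} \approx -2.1266 \cdot 10^{5}$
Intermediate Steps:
$o{\left(j,u \right)} = - 30 u$ ($o{\left(j,u \right)} = - 5 u 6 = - 30 u$)
$f{\left(n,v \right)} = - 30 n + 270 n v$ ($f{\left(n,v \right)} = - 30 \left(- 9 n v + n\right) = - 30 \left(n - 9 n v\right) = - 30 n + 270 n v$)
$L = \frac{20483}{8}$ ($L = \left(- \frac{1}{8}\right) \left(-20483\right) = \frac{20483}{8} \approx 2560.4$)
$V = -210102$ ($V = 4008 + 30 \cdot 9 \left(-1 + 9 \left(-88\right)\right) = 4008 + 30 \cdot 9 \left(-1 - 792\right) = 4008 + 30 \cdot 9 \left(-793\right) = 4008 - 214110 = -210102$)
$V - L = -210102 - \frac{20483}{8} = - \frac{1701299}{8}$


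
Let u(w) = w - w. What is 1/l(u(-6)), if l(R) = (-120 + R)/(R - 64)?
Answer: 8/15 ≈ 0.53333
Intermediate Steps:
u(w) = 0
l(R) = (-120 + R)/(-64 + R)
1/l(u(-6)) = 1/((-120 + 0)/(-64 + 0)) = 1/(-120/(-64)) = 1/(-1/64*(-120)) = 1/(15/8) = 8/15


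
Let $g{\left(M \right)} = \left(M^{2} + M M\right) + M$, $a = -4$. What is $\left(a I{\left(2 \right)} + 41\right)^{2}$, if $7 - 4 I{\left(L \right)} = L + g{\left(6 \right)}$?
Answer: $12996$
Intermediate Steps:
$g{\left(M \right)} = M + 2 M^{2}$ ($g{\left(M \right)} = \left(M^{2} + M^{2}\right) + M = 2 M^{2} + M = M + 2 M^{2}$)
$I{\left(L \right)} = - \frac{71}{4} - \frac{L}{4}$ ($I{\left(L \right)} = \frac{7}{4} - \frac{L + 6 \left(1 + 2 \cdot 6\right)}{4} = \frac{7}{4} - \frac{L + 6 \left(1 + 12\right)}{4} = \frac{7}{4} - \frac{L + 6 \cdot 13}{4} = \frac{7}{4} - \frac{L + 78}{4} = \frac{7}{4} - \frac{78 + L}{4} = \frac{7}{4} - \left(\frac{39}{2} + \frac{L}{4}\right) = - \frac{71}{4} - \frac{L}{4}$)
$\left(a I{\left(2 \right)} + 41\right)^{2} = \left(- 4 \left(- \frac{71}{4} - \frac{1}{2}\right) + 41\right)^{2} = \left(\left(-4\right) \left(- \frac{73}{4}\right) + 41\right)^{2} = \left(73 + 41\right)^{2} = 114^{2} = 12996$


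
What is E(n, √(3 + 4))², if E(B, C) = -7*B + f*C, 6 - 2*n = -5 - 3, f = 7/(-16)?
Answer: 614999/256 + 343*√7/8 ≈ 2515.8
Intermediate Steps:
f = -7/16 (f = 7*(-1/16) = -7/16 ≈ -0.43750)
n = 7 (n = 3 - (-5 - 3)/2 = 3 - ½*(-8) = 3 + 4 = 7)
E(B, C) = -7*B - 7*C/16
E(n, √(3 + 4))² = (-7*7 - 7*√(3 + 4)/16)² = (-49 - 7*√7/16)²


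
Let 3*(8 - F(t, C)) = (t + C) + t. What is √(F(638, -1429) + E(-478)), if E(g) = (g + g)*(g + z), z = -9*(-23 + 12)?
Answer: √362383 ≈ 601.98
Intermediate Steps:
z = 99 (z = -9*(-11) = 99)
F(t, C) = 8 - 2*t/3 - C/3 (F(t, C) = 8 - ((t + C) + t)/3 = 8 - ((C + t) + t)/3 = 8 - (C + 2*t)/3 = 8 + (-2*t/3 - C/3) = 8 - 2*t/3 - C/3)
E(g) = 2*g*(99 + g) (E(g) = (g + g)*(g + 99) = (2*g)*(99 + g) = 2*g*(99 + g))
√(F(638, -1429) + E(-478)) = √((8 - ⅔*638 - ⅓*(-1429)) + 2*(-478)*(99 - 478)) = √((8 - 1276/3 + 1429/3) + 2*(-478)*(-379)) = √(59 + 362324) = √362383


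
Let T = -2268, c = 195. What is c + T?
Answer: -2073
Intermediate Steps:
c + T = 195 - 2268 = -2073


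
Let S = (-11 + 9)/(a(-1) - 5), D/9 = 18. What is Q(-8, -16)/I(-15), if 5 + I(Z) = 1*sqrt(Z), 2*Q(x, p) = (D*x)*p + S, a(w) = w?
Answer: -62209/48 - 62209*I*sqrt(15)/240 ≈ -1296.0 - 1003.9*I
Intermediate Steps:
D = 162 (D = 9*18 = 162)
S = 1/3 (S = (-11 + 9)/(-1 - 5) = -2/(-6) = -2*(-1/6) = 1/3 ≈ 0.33333)
Q(x, p) = 1/6 + 81*p*x (Q(x, p) = ((162*x)*p + 1/3)/2 = (162*p*x + 1/3)/2 = (1/3 + 162*p*x)/2 = 1/6 + 81*p*x)
I(Z) = -5 + sqrt(Z) (I(Z) = -5 + 1*sqrt(Z) = -5 + sqrt(Z))
Q(-8, -16)/I(-15) = (1/6 + 81*(-16)*(-8))/(-5 + sqrt(-15)) = (1/6 + 10368)/(-5 + I*sqrt(15)) = 62209/(6*(-5 + I*sqrt(15)))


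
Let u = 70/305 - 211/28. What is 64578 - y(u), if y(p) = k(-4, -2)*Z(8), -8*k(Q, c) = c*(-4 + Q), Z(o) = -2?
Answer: 64574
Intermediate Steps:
k(Q, c) = -c*(-4 + Q)/8
u = -12479/1708 (u = 70*(1/305) - 211*1/28 = 14/61 - 211/28 = -12479/1708 ≈ -7.3062)
y(p) = 4 (y(p) = ((⅛)*(-2)*(4 - 1*(-4)))*(-2) = ((⅛)*(-2)*(4 + 4))*(-2) = ((⅛)*(-2)*8)*(-2) = -2*(-2) = 4)
64578 - y(u) = 64578 - 1*4 = 64578 - 4 = 64574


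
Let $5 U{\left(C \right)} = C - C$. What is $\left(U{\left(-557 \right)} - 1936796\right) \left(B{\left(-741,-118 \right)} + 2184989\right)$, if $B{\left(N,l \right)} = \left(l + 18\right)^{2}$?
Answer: $-4251245915244$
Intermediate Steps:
$B{\left(N,l \right)} = \left(18 + l\right)^{2}$
$U{\left(C \right)} = 0$ ($U{\left(C \right)} = \frac{C - C}{5} = \frac{1}{5} \cdot 0 = 0$)
$\left(U{\left(-557 \right)} - 1936796\right) \left(B{\left(-741,-118 \right)} + 2184989\right) = \left(0 - 1936796\right) \left(\left(18 - 118\right)^{2} + 2184989\right) = - 1936796 \left(\left(-100\right)^{2} + 2184989\right) = - 1936796 \left(10000 + 2184989\right) = \left(-1936796\right) 2194989 = -4251245915244$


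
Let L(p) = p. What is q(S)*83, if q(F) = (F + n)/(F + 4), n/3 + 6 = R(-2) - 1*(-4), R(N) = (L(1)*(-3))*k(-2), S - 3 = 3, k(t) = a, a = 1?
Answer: -747/10 ≈ -74.700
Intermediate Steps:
k(t) = 1
S = 6 (S = 3 + 3 = 6)
R(N) = -3 (R(N) = (1*(-3))*1 = -3*1 = -3)
n = -15 (n = -18 + 3*(-3 - 1*(-4)) = -18 + 3*(-3 + 4) = -18 + 3*1 = -18 + 3 = -15)
q(F) = (-15 + F)/(4 + F) (q(F) = (F - 15)/(F + 4) = (-15 + F)/(4 + F))
q(S)*83 = ((-15 + 6)/(4 + 6))*83 = (-9/10)*83 = ((⅒)*(-9))*83 = -9/10*83 = -747/10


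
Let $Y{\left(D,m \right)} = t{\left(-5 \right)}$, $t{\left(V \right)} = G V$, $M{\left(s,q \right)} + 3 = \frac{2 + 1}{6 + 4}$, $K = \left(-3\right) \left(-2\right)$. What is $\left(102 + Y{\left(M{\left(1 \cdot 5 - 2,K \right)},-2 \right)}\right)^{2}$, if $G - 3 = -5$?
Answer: $12544$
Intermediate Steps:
$G = -2$ ($G = 3 - 5 = -2$)
$K = 6$
$M{\left(s,q \right)} = - \frac{27}{10}$ ($M{\left(s,q \right)} = -3 + \frac{2 + 1}{6 + 4} = -3 + \frac{3}{10} = - \frac{27}{10}$)
$t{\left(V \right)} = - 2 V$
$Y{\left(D,m \right)} = 10$ ($Y{\left(D,m \right)} = \left(-2\right) \left(-5\right) = 10$)
$\left(102 + Y{\left(M{\left(1 \cdot 5 - 2,K \right)},-2 \right)}\right)^{2} = \left(102 + 10\right)^{2} = 112^{2} = 12544$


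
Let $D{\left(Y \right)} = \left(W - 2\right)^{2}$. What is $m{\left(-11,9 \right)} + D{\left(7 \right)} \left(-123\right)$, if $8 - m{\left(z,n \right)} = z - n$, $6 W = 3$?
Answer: $- \frac{995}{4} \approx -248.75$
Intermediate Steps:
$W = \frac{1}{2}$ ($W = \frac{1}{6} \cdot 3 = \frac{1}{2} \approx 0.5$)
$m{\left(z,n \right)} = 8 + n - z$ ($m{\left(z,n \right)} = 8 - \left(z - n\right) = 8 + \left(n - z\right) = 8 + n - z$)
$D{\left(Y \right)} = \frac{9}{4}$ ($D{\left(Y \right)} = \left(\frac{1}{2} - 2\right)^{2} = \left(- \frac{3}{2}\right)^{2} = \frac{9}{4}$)
$m{\left(-11,9 \right)} + D{\left(7 \right)} \left(-123\right) = \left(8 + 9 - -11\right) + \frac{9}{4} \left(-123\right) = \left(8 + 9 + 11\right) - \frac{1107}{4} = 28 - \frac{1107}{4} = - \frac{995}{4}$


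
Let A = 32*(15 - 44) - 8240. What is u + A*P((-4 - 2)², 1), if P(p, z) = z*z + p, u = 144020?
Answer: -195196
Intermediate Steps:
A = -9168 (A = 32*(-29) - 8240 = -928 - 8240 = -9168)
P(p, z) = p + z² (P(p, z) = z² + p = p + z²)
u + A*P((-4 - 2)², 1) = 144020 - 9168*((-4 - 2)² + 1²) = 144020 - 9168*((-6)² + 1) = 144020 - 9168*(36 + 1) = 144020 - 9168*37 = 144020 - 339216 = -195196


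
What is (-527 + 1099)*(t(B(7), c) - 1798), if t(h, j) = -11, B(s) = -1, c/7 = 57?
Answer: -1034748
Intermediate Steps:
c = 399 (c = 7*57 = 399)
(-527 + 1099)*(t(B(7), c) - 1798) = (-527 + 1099)*(-11 - 1798) = 572*(-1809) = -1034748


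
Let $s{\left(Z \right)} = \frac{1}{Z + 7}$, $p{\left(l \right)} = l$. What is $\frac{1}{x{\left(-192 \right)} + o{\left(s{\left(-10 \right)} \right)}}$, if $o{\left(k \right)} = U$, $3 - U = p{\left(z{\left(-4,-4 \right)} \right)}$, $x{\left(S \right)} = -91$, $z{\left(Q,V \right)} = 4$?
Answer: $- \frac{1}{92} \approx -0.01087$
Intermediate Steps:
$s{\left(Z \right)} = \frac{1}{7 + Z}$
$U = -1$ ($U = 3 - 4 = -1$)
$o{\left(k \right)} = -1$
$\frac{1}{x{\left(-192 \right)} + o{\left(s{\left(-10 \right)} \right)}} = \frac{1}{-91 - 1} = \frac{1}{-92} = - \frac{1}{92}$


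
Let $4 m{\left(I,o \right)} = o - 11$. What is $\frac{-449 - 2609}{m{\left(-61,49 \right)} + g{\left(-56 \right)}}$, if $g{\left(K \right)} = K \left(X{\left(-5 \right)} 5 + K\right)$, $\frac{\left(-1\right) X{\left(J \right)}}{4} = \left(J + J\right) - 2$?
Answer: $\frac{6116}{20589} \approx 0.29705$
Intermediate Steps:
$X{\left(J \right)} = 8 - 8 J$ ($X{\left(J \right)} = - 4 \left(\left(J + J\right) - 2\right) = - 4 \left(2 J - 2\right) = - 4 \left(-2 + 2 J\right) = 8 - 8 J$)
$m{\left(I,o \right)} = - \frac{11}{4} + \frac{o}{4}$ ($m{\left(I,o \right)} = \frac{o - 11}{4} = \frac{-11 + o}{4} = - \frac{11}{4} + \frac{o}{4}$)
$g{\left(K \right)} = K \left(240 + K\right)$ ($g{\left(K \right)} = K \left(\left(8 - -40\right) 5 + K\right) = K \left(\left(8 + 40\right) 5 + K\right) = K \left(48 \cdot 5 + K\right) = K \left(240 + K\right)$)
$\frac{-449 - 2609}{m{\left(-61,49 \right)} + g{\left(-56 \right)}} = \frac{-449 - 2609}{\left(- \frac{11}{4} + \frac{1}{4} \cdot 49\right) - 56 \left(240 - 56\right)} = - \frac{3058}{\left(- \frac{11}{4} + \frac{49}{4}\right) - 10304} = - \frac{3058}{\frac{19}{2} - 10304} = - \frac{3058}{- \frac{20589}{2}} = \left(-3058\right) \left(- \frac{2}{20589}\right) = \frac{6116}{20589}$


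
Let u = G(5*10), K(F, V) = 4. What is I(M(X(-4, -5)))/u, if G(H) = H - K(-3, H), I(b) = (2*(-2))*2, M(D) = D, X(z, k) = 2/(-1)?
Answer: -4/23 ≈ -0.17391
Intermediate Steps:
X(z, k) = -2 (X(z, k) = 2*(-1) = -2)
I(b) = -8 (I(b) = -4*2 = -8)
G(H) = -4 + H (G(H) = H - 1*4 = H - 4 = -4 + H)
u = 46 (u = -4 + 5*10 = -4 + 50 = 46)
I(M(X(-4, -5)))/u = -8/46 = -8*1/46 = -4/23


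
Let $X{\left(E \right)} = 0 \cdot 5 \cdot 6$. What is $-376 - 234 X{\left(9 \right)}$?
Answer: $-376$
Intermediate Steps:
$X{\left(E \right)} = 0$ ($X{\left(E \right)} = 0 \cdot 6 = 0$)
$-376 - 234 X{\left(9 \right)} = -376 - 0 = -376 + 0 = -376$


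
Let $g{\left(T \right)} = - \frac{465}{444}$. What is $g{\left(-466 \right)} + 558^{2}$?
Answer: $\frac{46081717}{148} \approx 3.1136 \cdot 10^{5}$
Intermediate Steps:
$g{\left(T \right)} = - \frac{155}{148}$ ($g{\left(T \right)} = \left(-465\right) \frac{1}{444} = - \frac{155}{148}$)
$g{\left(-466 \right)} + 558^{2} = - \frac{155}{148} + 558^{2} = - \frac{155}{148} + 311364 = \frac{46081717}{148}$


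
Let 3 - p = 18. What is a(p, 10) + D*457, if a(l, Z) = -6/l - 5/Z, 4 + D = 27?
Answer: 105109/10 ≈ 10511.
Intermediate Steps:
D = 23 (D = -4 + 27 = 23)
p = -15 (p = 3 - 1*18 = 3 - 18 = -15)
a(p, 10) + D*457 = (-6/(-15) - 5/10) + 23*457 = (-6*(-1/15) - 5*⅒) + 10511 = (⅖ - ½) + 10511 = -⅒ + 10511 = 105109/10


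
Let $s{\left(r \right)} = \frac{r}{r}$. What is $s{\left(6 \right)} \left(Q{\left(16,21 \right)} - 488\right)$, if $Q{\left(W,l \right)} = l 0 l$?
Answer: $-488$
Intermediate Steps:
$s{\left(r \right)} = 1$
$Q{\left(W,l \right)} = 0$ ($Q{\left(W,l \right)} = 0 l = 0$)
$s{\left(6 \right)} \left(Q{\left(16,21 \right)} - 488\right) = 1 \left(0 - 488\right) = 1 \left(-488\right) = -488$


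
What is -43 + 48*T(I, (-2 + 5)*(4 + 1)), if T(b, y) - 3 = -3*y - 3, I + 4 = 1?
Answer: -2203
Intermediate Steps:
I = -3 (I = -4 + 1 = -3)
T(b, y) = -3*y (T(b, y) = 3 + (-3*y - 3) = 3 + (-3 - 3*y) = -3*y)
-43 + 48*T(I, (-2 + 5)*(4 + 1)) = -43 + 48*(-3*(-2 + 5)*(4 + 1)) = -43 + 48*(-9*5) = -43 + 48*(-3*15) = -43 + 48*(-45) = -43 - 2160 = -2203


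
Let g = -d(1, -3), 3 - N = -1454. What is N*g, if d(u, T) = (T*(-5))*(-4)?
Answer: 87420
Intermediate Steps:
d(u, T) = 20*T (d(u, T) = -5*T*(-4) = 20*T)
N = 1457 (N = 3 - 1*(-1454) = 3 + 1454 = 1457)
g = 60 (g = -20*(-3) = -1*(-60) = 60)
N*g = 1457*60 = 87420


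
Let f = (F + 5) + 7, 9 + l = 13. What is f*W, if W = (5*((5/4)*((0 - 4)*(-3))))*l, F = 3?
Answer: 4500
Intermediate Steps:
l = 4 (l = -9 + 13 = 4)
f = 15 (f = (3 + 5) + 7 = 8 + 7 = 15)
W = 300 (W = (5*((5/4)*((0 - 4)*(-3))))*4 = (5*((5*(1/4))*(-4*(-3))))*4 = (5*((5/4)*12))*4 = (5*15)*4 = 75*4 = 300)
f*W = 15*300 = 4500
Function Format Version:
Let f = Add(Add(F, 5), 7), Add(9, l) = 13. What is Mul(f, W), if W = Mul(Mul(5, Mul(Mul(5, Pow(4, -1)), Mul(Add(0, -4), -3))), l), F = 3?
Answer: 4500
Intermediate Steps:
l = 4 (l = Add(-9, 13) = 4)
f = 15 (f = Add(Add(3, 5), 7) = Add(8, 7) = 15)
W = 300 (W = Mul(Mul(5, Mul(Mul(5, Pow(4, -1)), Mul(Add(0, -4), -3))), 4) = Mul(Mul(5, Mul(Mul(5, Rational(1, 4)), Mul(-4, -3))), 4) = Mul(Mul(5, Mul(Rational(5, 4), 12)), 4) = Mul(Mul(5, 15), 4) = Mul(75, 4) = 300)
Mul(f, W) = Mul(15, 300) = 4500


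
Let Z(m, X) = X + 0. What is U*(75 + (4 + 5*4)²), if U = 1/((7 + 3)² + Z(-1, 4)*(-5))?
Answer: 651/80 ≈ 8.1375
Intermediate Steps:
Z(m, X) = X
U = 1/80 (U = 1/((7 + 3)² + 4*(-5)) = 1/(10² - 20) = 1/(100 - 20) = 1/80 ≈ 0.012500)
U*(75 + (4 + 5*4)²) = (75 + (4 + 5*4)²)/80 = (75 + (4 + 20)²)/80 = (75 + 24²)/80 = (75 + 576)/80 = (1/80)*651 = 651/80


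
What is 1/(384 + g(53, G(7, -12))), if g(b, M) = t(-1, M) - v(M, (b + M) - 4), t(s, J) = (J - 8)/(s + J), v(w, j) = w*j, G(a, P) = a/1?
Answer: -6/49 ≈ -0.12245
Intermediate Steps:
G(a, P) = a (G(a, P) = a*1 = a)
v(w, j) = j*w
t(s, J) = (-8 + J)/(J + s)
g(b, M) = (-8 + M)/(-1 + M) - M*(-4 + M + b) (g(b, M) = (-8 + M)/(M - 1) - ((b + M) - 4)*M = (-8 + M)/(-1 + M) - ((M + b) - 4)*M = (-8 + M)/(-1 + M) - (-4 + M + b)*M = (-8 + M)/(-1 + M) - M*(-4 + M + b))
1/(384 + g(53, G(7, -12))) = 1/(384 + (-8 + 7 - 1*7*(-1 + 7)*(-4 + 7 + 53))/(-1 + 7)) = 1/(384 + (-8 + 7 - 1*7*6*56)/6) = 1/(384 + (-8 + 7 - 2352)/6) = 1/(384 + (1/6)*(-2353)) = 1/(384 - 2353/6) = 1/(-49/6) = -6/49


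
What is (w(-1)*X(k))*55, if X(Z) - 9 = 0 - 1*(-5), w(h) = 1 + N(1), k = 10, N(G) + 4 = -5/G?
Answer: -6160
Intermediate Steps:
N(G) = -4 - 5/G
w(h) = -8 (w(h) = 1 + (-4 - 5/1) = 1 + (-4 - 5*1) = 1 + (-4 - 5) = 1 - 9 = -8)
X(Z) = 14 (X(Z) = 9 + (0 - 1*(-5)) = 9 + (0 + 5) = 9 + 5 = 14)
(w(-1)*X(k))*55 = -8*14*55 = -112*55 = -6160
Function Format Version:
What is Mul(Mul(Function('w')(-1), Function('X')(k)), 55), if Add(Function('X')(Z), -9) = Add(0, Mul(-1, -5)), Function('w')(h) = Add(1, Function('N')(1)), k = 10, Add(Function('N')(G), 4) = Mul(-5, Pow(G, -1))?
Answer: -6160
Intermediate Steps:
Function('N')(G) = Add(-4, Mul(-5, Pow(G, -1)))
Function('w')(h) = -8 (Function('w')(h) = Add(1, Add(-4, Mul(-5, Pow(1, -1)))) = Add(1, Add(-4, Mul(-5, 1))) = Add(1, Add(-4, -5)) = Add(1, -9) = -8)
Function('X')(Z) = 14 (Function('X')(Z) = Add(9, Add(0, Mul(-1, -5))) = Add(9, Add(0, 5)) = Add(9, 5) = 14)
Mul(Mul(Function('w')(-1), Function('X')(k)), 55) = Mul(Mul(-8, 14), 55) = Mul(-112, 55) = -6160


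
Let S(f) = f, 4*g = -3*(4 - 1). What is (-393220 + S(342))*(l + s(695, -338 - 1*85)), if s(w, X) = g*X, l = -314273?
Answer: 246194052115/2 ≈ 1.2310e+11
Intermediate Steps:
g = -9/4 (g = (-3*(4 - 1))/4 = (-3*3)/4 = (1/4)*(-9) = -9/4 ≈ -2.2500)
s(w, X) = -9*X/4
(-393220 + S(342))*(l + s(695, -338 - 1*85)) = (-393220 + 342)*(-314273 - 9*(-338 - 1*85)/4) = -392878*(-314273 - 9*(-338 - 85)/4) = -392878*(-314273 - 9/4*(-423)) = -392878*(-314273 + 3807/4) = -392878*(-1253285/4) = 246194052115/2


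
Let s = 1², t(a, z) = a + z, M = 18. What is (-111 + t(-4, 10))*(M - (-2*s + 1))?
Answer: -1995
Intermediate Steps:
s = 1
(-111 + t(-4, 10))*(M - (-2*s + 1)) = (-111 + (-4 + 10))*(18 - (-2*1 + 1)) = (-111 + 6)*(18 - (-2 + 1)) = -105*(18 - 1*(-1)) = -105*(18 + 1) = -105*19 = -1995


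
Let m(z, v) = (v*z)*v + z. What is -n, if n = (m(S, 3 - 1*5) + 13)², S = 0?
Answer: -169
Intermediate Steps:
m(z, v) = z + z*v² (m(z, v) = z*v² + z = z + z*v²)
n = 169 (n = (0*(1 + (3 - 1*5)²) + 13)² = (0*(1 + (3 - 5)²) + 13)² = (0*(1 + (-2)²) + 13)² = (0*(1 + 4) + 13)² = (0*5 + 13)² = (0 + 13)² = 13² = 169)
-n = -1*169 = -169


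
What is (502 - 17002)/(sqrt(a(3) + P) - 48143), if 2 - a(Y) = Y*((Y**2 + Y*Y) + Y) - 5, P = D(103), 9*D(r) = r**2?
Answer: 1787308875/5214931484 + 12375*sqrt(10105)/5214931484 ≈ 0.34297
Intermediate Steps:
D(r) = r**2/9
P = 10609/9 (P = (1/9)*103**2 = (1/9)*10609 = 10609/9 ≈ 1178.8)
a(Y) = 7 - Y*(Y + 2*Y**2) (a(Y) = 2 - (Y*((Y**2 + Y*Y) + Y) - 5) = 2 - (Y*((Y**2 + Y**2) + Y) - 5) = 2 - (Y*(2*Y**2 + Y) - 5) = 2 - (Y*(Y + 2*Y**2) - 5) = 2 - (-5 + Y*(Y + 2*Y**2)) = 2 + (5 - Y*(Y + 2*Y**2)) = 7 - Y*(Y + 2*Y**2))
(502 - 17002)/(sqrt(a(3) + P) - 48143) = (502 - 17002)/(sqrt((7 - 1*3**2 - 2*3**3) + 10609/9) - 48143) = -16500/(sqrt((7 - 1*9 - 2*27) + 10609/9) - 48143) = -16500/(sqrt((7 - 9 - 54) + 10609/9) - 48143) = -16500/(sqrt(-56 + 10609/9) - 48143) = -16500/(sqrt(10105/9) - 48143) = -16500/(sqrt(10105)/3 - 48143) = -16500/(-48143 + sqrt(10105)/3)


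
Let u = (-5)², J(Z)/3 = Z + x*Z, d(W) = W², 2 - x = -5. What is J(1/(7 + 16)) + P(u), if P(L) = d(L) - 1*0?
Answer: 14399/23 ≈ 626.04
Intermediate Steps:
x = 7 (x = 2 - 1*(-5) = 2 + 5 = 7)
J(Z) = 24*Z (J(Z) = 3*(Z + 7*Z) = 3*(8*Z) = 24*Z)
u = 25
P(L) = L² (P(L) = L² - 1*0 = L² + 0 = L²)
J(1/(7 + 16)) + P(u) = 24/(7 + 16) + 25² = 24/23 + 625 = 14399/23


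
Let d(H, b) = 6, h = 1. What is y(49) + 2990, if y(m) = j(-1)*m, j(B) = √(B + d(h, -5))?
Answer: 2990 + 49*√5 ≈ 3099.6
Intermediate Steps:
j(B) = √(6 + B) (j(B) = √(B + 6) = √(6 + B))
y(m) = m*√5 (y(m) = √(6 - 1)*m = √5*m = m*√5)
y(49) + 2990 = 49*√5 + 2990 = 2990 + 49*√5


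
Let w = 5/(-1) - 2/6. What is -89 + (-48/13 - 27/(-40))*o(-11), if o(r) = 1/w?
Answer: -735773/8320 ≈ -88.434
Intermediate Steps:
w = -16/3 (w = 5*(-1) - 2*1/6 = -5 - 1/3 = -16/3 ≈ -5.3333)
o(r) = -3/16 (o(r) = 1/(-16/3) = -3/16)
-89 + (-48/13 - 27/(-40))*o(-11) = -89 + (-48/13 - 27/(-40))*(-3/16) = -89 + (-48*1/13 - 27*(-1/40))*(-3/16) = -89 + (-48/13 + 27/40)*(-3/16) = -89 - 1569/520*(-3/16) = -89 + 4707/8320 = -735773/8320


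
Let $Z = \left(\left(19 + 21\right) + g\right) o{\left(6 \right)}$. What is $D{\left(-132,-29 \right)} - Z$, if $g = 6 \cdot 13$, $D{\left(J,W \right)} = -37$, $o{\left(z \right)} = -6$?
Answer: $671$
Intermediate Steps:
$g = 78$
$Z = -708$ ($Z = \left(\left(19 + 21\right) + 78\right) \left(-6\right) = \left(40 + 78\right) \left(-6\right) = 118 \left(-6\right) = -708$)
$D{\left(-132,-29 \right)} - Z = -37 - -708 = -37 + 708 = 671$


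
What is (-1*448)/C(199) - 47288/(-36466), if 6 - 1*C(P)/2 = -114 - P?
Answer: 3458244/5816327 ≈ 0.59457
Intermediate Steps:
C(P) = 240 + 2*P (C(P) = 12 - 2*(-114 - P) = 12 + (228 + 2*P) = 240 + 2*P)
(-1*448)/C(199) - 47288/(-36466) = (-1*448)/(240 + 2*199) - 47288/(-36466) = -448/(240 + 398) - 47288*(-1/36466) = -448/638 + 23644/18233 = -448*1/638 + 23644/18233 = -224/319 + 23644/18233 = 3458244/5816327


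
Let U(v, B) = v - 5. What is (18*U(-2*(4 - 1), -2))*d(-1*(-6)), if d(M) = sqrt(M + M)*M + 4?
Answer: -792 - 2376*sqrt(3) ≈ -4907.4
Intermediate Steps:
U(v, B) = -5 + v
d(M) = 4 + sqrt(2)*M**(3/2) (d(M) = sqrt(2*M)*M + 4 = (sqrt(2)*sqrt(M))*M + 4 = sqrt(2)*M**(3/2) + 4 = 4 + sqrt(2)*M**(3/2))
(18*U(-2*(4 - 1), -2))*d(-1*(-6)) = (18*(-5 - 2*(4 - 1)))*(4 + sqrt(2)*(-1*(-6))**(3/2)) = (18*(-5 - 2*3))*(4 + sqrt(2)*6**(3/2)) = (18*(-5 - 6))*(4 + sqrt(2)*(6*sqrt(6))) = (18*(-11))*(4 + 12*sqrt(3)) = -198*(4 + 12*sqrt(3)) = -792 - 2376*sqrt(3)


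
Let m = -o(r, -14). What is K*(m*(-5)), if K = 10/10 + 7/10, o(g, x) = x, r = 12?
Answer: -119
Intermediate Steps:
K = 17/10 (K = 10*(1/10) + 7*(1/10) = 1 + 7/10 = 17/10 ≈ 1.7000)
m = 14 (m = -1*(-14) = 14)
K*(m*(-5)) = 17*(14*(-5))/10 = (17/10)*(-70) = -119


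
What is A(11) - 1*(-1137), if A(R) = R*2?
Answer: 1159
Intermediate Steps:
A(R) = 2*R
A(11) - 1*(-1137) = 2*11 - 1*(-1137) = 22 + 1137 = 1159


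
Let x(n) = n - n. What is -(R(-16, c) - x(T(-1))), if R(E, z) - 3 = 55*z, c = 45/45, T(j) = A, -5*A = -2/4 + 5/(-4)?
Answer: -58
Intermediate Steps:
A = 7/20 (A = -(-2/4 + 5/(-4))/5 = -(-2*1/4 + 5*(-1/4))/5 = -(-1/2 - 5/4)/5 = -1/5*(-7/4) = 7/20 ≈ 0.35000)
T(j) = 7/20
x(n) = 0
c = 1 (c = 45*(1/45) = 1)
R(E, z) = 3 + 55*z
-(R(-16, c) - x(T(-1))) = -((3 + 55*1) - 1*0) = -((3 + 55) + 0) = -(58 + 0) = -1*58 = -58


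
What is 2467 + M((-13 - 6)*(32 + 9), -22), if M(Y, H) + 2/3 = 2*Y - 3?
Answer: 2716/3 ≈ 905.33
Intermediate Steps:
M(Y, H) = -11/3 + 2*Y (M(Y, H) = -2/3 + (2*Y - 3) = -2/3 + (-3 + 2*Y) = -11/3 + 2*Y)
2467 + M((-13 - 6)*(32 + 9), -22) = 2467 + (-11/3 + 2*((-13 - 6)*(32 + 9))) = 2467 + (-11/3 + 2*(-19*41)) = 2467 + (-11/3 + 2*(-779)) = 2467 + (-11/3 - 1558) = 2467 - 4685/3 = 2716/3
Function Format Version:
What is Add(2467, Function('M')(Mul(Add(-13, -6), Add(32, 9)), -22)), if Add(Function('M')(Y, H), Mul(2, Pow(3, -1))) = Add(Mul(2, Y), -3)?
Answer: Rational(2716, 3) ≈ 905.33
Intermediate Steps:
Function('M')(Y, H) = Add(Rational(-11, 3), Mul(2, Y)) (Function('M')(Y, H) = Add(Rational(-2, 3), Add(Mul(2, Y), -3)) = Add(Rational(-2, 3), Add(-3, Mul(2, Y))) = Add(Rational(-11, 3), Mul(2, Y)))
Add(2467, Function('M')(Mul(Add(-13, -6), Add(32, 9)), -22)) = Add(2467, Add(Rational(-11, 3), Mul(2, Mul(Add(-13, -6), Add(32, 9))))) = Add(2467, Add(Rational(-11, 3), Mul(2, Mul(-19, 41)))) = Add(2467, Add(Rational(-11, 3), Mul(2, -779))) = Add(2467, Add(Rational(-11, 3), -1558)) = Add(2467, Rational(-4685, 3)) = Rational(2716, 3)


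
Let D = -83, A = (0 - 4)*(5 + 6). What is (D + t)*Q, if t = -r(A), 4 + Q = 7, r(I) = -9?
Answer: -222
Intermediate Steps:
A = -44 (A = -4*11 = -44)
Q = 3 (Q = -4 + 7 = 3)
t = 9 (t = -1*(-9) = 9)
(D + t)*Q = (-83 + 9)*3 = -74*3 = -222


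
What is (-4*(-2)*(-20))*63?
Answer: -10080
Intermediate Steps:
(-4*(-2)*(-20))*63 = (8*(-20))*63 = -160*63 = -10080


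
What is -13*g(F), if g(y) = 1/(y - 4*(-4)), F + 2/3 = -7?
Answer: -39/25 ≈ -1.5600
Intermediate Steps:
F = -23/3 (F = -⅔ - 7 = -23/3 ≈ -7.6667)
g(y) = 1/(16 + y) (g(y) = 1/(y + 16) = 1/(16 + y))
-13*g(F) = -13/(16 - 23/3) = -13/25/3 = -13*3/25 = -39/25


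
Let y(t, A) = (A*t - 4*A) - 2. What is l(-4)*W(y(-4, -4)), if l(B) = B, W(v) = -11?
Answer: 44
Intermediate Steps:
y(t, A) = -2 - 4*A + A*t (y(t, A) = (-4*A + A*t) - 2 = -2 - 4*A + A*t)
l(-4)*W(y(-4, -4)) = -4*(-11) = 44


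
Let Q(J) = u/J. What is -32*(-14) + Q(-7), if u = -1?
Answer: 3137/7 ≈ 448.14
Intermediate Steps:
Q(J) = -1/J
-32*(-14) + Q(-7) = -32*(-14) - 1/(-7) = 448 - 1*(-1/7) = 448 + 1/7 = 3137/7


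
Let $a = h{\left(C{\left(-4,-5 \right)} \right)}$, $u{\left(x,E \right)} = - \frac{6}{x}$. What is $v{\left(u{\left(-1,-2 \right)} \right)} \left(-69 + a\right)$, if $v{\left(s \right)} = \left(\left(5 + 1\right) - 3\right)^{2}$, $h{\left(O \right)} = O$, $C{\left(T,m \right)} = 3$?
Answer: $-594$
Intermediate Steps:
$a = 3$
$v{\left(s \right)} = 9$ ($v{\left(s \right)} = \left(6 - 3\right)^{2} = 3^{2} = 9$)
$v{\left(u{\left(-1,-2 \right)} \right)} \left(-69 + a\right) = 9 \left(-69 + 3\right) = 9 \left(-66\right) = -594$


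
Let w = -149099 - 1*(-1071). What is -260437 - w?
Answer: -112409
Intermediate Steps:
w = -148028 (w = -149099 + 1071 = -148028)
-260437 - w = -260437 - 1*(-148028) = -260437 + 148028 = -112409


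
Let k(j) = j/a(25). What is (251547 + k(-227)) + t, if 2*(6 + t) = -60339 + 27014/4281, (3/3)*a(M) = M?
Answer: 47383301351/214050 ≈ 2.2137e+5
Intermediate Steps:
a(M) = M
t = -258335617/8562 (t = -6 + (-60339 + 27014/4281)/2 = -6 + (1/2)*(-258284245/4281) = -6 - 258284245/8562 = -258335617/8562 ≈ -30172.)
k(j) = j/25
(251547 + k(-227)) + t = (251547 + (1/25)*(-227)) - 258335617/8562 = (251547 - 227/25) - 258335617/8562 = 6288448/25 - 258335617/8562 = 47383301351/214050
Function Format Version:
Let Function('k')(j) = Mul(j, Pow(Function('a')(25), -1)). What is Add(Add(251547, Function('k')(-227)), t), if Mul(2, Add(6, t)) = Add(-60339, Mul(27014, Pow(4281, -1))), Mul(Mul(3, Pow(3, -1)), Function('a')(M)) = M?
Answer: Rational(47383301351, 214050) ≈ 2.2137e+5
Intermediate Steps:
Function('a')(M) = M
t = Rational(-258335617, 8562) (t = Add(-6, Mul(Rational(1, 2), Add(-60339, Mul(27014, Pow(4281, -1))))) = Add(-6, Mul(Rational(1, 2), Add(-60339, Mul(27014, Rational(1, 4281))))) = Add(-6, Mul(Rational(1, 2), Add(-60339, Rational(27014, 4281)))) = Add(-6, Mul(Rational(1, 2), Rational(-258284245, 4281))) = Add(-6, Rational(-258284245, 8562)) = Rational(-258335617, 8562) ≈ -30172.)
Function('k')(j) = Mul(Rational(1, 25), j) (Function('k')(j) = Mul(j, Pow(25, -1)) = Mul(j, Rational(1, 25)) = Mul(Rational(1, 25), j))
Add(Add(251547, Function('k')(-227)), t) = Add(Add(251547, Mul(Rational(1, 25), -227)), Rational(-258335617, 8562)) = Add(Add(251547, Rational(-227, 25)), Rational(-258335617, 8562)) = Add(Rational(6288448, 25), Rational(-258335617, 8562)) = Rational(47383301351, 214050)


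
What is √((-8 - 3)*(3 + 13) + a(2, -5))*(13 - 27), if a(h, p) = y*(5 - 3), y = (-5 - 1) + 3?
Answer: -14*I*√182 ≈ -188.87*I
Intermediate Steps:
y = -3 (y = -6 + 3 = -3)
a(h, p) = -6 (a(h, p) = -3*(5 - 3) = -3*2 = -6)
√((-8 - 3)*(3 + 13) + a(2, -5))*(13 - 27) = √((-8 - 3)*(3 + 13) - 6)*(13 - 27) = √(-11*16 - 6)*(-14) = √(-176 - 6)*(-14) = √(-182)*(-14) = (I*√182)*(-14) = -14*I*√182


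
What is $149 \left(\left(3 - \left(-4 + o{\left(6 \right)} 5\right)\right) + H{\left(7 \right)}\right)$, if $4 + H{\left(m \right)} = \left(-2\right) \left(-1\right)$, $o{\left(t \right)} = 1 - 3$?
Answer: $2235$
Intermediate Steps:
$o{\left(t \right)} = -2$ ($o{\left(t \right)} = 1 - 3 = -2$)
$H{\left(m \right)} = -2$ ($H{\left(m \right)} = -4 - -2 = -4 + 2 = -2$)
$149 \left(\left(3 - \left(-4 + o{\left(6 \right)} 5\right)\right) + H{\left(7 \right)}\right) = 149 \left(\left(3 - \left(-4 - 10\right)\right) - 2\right) = 149 \left(\left(3 - -14\right) - 2\right) = 149 \left(\left(3 + 14\right) - 2\right) = 149 \left(17 - 2\right) = 149 \cdot 15 = 2235$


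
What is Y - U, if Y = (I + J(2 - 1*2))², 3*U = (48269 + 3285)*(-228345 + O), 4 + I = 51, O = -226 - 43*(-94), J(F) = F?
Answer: 3858458231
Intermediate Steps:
O = 3816 (O = -226 + 4042 = 3816)
I = 47 (I = -4 + 51 = 47)
U = -3858456022 (U = ((48269 + 3285)*(-228345 + 3816))/3 = (51554*(-224529))/3 = (⅓)*(-11575368066) = -3858456022)
Y = 2209 (Y = (47 + (2 - 1*2))² = (47 + (2 - 2))² = (47 + 0)² = 47² = 2209)
Y - U = 2209 - 1*(-3858456022) = 2209 + 3858456022 = 3858458231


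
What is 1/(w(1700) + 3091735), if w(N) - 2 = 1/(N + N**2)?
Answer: 2891700/8940375882901 ≈ 3.2344e-7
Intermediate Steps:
w(N) = 2 + 1/(N + N**2)
1/(w(1700) + 3091735) = 1/((1 + 2*1700 + 2*1700**2)/(1700*(1 + 1700)) + 3091735) = 1/((1/1700)*(1 + 3400 + 2*2890000)/1701 + 3091735) = 1/((1/1700)*(1/1701)*(1 + 3400 + 5780000) + 3091735) = 1/((1/1700)*(1/1701)*5783401 + 3091735) = 1/(5783401/2891700 + 3091735) = 1/(8940375882901/2891700) = 2891700/8940375882901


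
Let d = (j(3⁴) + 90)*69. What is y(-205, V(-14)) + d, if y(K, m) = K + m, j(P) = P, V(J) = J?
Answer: 11580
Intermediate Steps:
d = 11799 (d = (3⁴ + 90)*69 = (81 + 90)*69 = 171*69 = 11799)
y(-205, V(-14)) + d = (-205 - 14) + 11799 = -219 + 11799 = 11580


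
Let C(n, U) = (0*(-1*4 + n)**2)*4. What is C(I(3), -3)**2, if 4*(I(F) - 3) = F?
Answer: 0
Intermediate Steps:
I(F) = 3 + F/4
C(n, U) = 0 (C(n, U) = (0*(-4 + n)**2)*4 = 0*4 = 0)
C(I(3), -3)**2 = 0**2 = 0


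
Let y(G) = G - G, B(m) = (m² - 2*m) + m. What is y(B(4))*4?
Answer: 0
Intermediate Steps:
B(m) = m² - m
y(G) = 0
y(B(4))*4 = 0*4 = 0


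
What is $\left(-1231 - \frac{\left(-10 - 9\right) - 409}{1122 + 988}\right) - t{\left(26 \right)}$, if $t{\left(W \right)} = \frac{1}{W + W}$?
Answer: $- \frac{67522587}{54860} \approx -1230.8$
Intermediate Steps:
$t{\left(W \right)} = \frac{1}{2 W}$
$\left(-1231 - \frac{\left(-10 - 9\right) - 409}{1122 + 988}\right) - t{\left(26 \right)} = \left(-1231 - \frac{\left(-10 - 9\right) - 409}{1122 + 988}\right) - \frac{1}{2 \cdot 26} = \left(-1231 - \frac{\left(-10 - 9\right) - 409}{2110}\right) - \frac{1}{2} \cdot \frac{1}{26} = \left(-1231 - \left(-19 - 409\right) \frac{1}{2110}\right) - \frac{1}{52} = \left(-1231 - \left(-428\right) \frac{1}{2110}\right) - \frac{1}{52} = \left(-1231 - - \frac{214}{1055}\right) - \frac{1}{52} = \left(-1231 + \frac{214}{1055}\right) - \frac{1}{52} = - \frac{1298491}{1055} - \frac{1}{52} = - \frac{67522587}{54860}$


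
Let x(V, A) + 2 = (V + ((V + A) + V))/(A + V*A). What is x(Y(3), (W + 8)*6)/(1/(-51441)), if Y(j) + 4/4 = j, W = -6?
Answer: 154323/2 ≈ 77162.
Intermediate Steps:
Y(j) = -1 + j
x(V, A) = -2 + (A + 3*V)/(A + A*V) (x(V, A) = -2 + (V + ((V + A) + V))/(A + V*A) = -2 + (V + ((A + V) + V))/(A + A*V) = -2 + (V + (A + 2*V))/(A + A*V) = -2 + (A + 3*V)/(A + A*V))
x(Y(3), (W + 8)*6)/(1/(-51441)) = ((-(-6 + 8)*6 + 3*(-1 + 3) - 2*(-6 + 8)*6*(-1 + 3))/((((-6 + 8)*6))*(1 + (-1 + 3))))/(1/(-51441)) = ((-2*6 + 3*2 - 2*2*6*2)/(((2*6))*(1 + 2)))/(-1/51441) = ((-1*12 + 6 - 2*12*2)/(12*3))*(-51441) = ((1/12)*(⅓)*(-12 + 6 - 48))*(-51441) = ((1/12)*(⅓)*(-54))*(-51441) = -3/2*(-51441) = 154323/2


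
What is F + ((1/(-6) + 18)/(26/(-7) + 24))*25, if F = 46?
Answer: 57917/852 ≈ 67.978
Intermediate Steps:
F + ((1/(-6) + 18)/(26/(-7) + 24))*25 = 46 + ((1/(-6) + 18)/(26/(-7) + 24))*25 = 46 + ((-⅙ + 18)/(26*(-⅐) + 24))*25 = 46 + (107/(6*(-26/7 + 24)))*25 = 46 + (107/(6*(142/7)))*25 = 46 + ((107/6)*(7/142))*25 = 46 + (749/852)*25 = 46 + 18725/852 = 57917/852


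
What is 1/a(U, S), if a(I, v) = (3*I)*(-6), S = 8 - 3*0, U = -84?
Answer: 1/1512 ≈ 0.00066138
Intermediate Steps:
S = 8 (S = 8 + 0 = 8)
a(I, v) = -18*I
1/a(U, S) = 1/(-18*(-84)) = 1/1512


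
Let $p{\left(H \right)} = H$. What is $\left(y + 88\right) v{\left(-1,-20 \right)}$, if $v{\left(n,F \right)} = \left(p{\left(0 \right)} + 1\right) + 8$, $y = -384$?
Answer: $-2664$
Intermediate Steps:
$v{\left(n,F \right)} = 9$ ($v{\left(n,F \right)} = \left(0 + 1\right) + 8 = 1 + 8 = 9$)
$\left(y + 88\right) v{\left(-1,-20 \right)} = \left(-384 + 88\right) 9 = \left(-296\right) 9 = -2664$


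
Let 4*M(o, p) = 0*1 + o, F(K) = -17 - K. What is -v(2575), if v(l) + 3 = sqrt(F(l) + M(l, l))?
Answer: 3 - I*sqrt(7793)/2 ≈ 3.0 - 44.139*I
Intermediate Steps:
M(o, p) = o/4 (M(o, p) = (0*1 + o)/4 = (0 + o)/4 = o/4)
v(l) = -3 + sqrt(-17 - 3*l/4) (v(l) = -3 + sqrt((-17 - l) + l/4) = -3 + sqrt(-17 - 3*l/4))
-v(2575) = -(-3 + sqrt(-68 - 3*2575)/2) = -(-3 + sqrt(-68 - 7725)/2) = -(-3 + sqrt(-7793)/2) = -(-3 + (I*sqrt(7793))/2) = -(-3 + I*sqrt(7793)/2) = 3 - I*sqrt(7793)/2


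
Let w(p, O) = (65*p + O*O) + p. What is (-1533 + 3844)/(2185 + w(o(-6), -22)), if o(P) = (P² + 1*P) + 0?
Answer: 2311/4649 ≈ 0.49710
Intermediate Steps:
o(P) = P + P² (o(P) = (P² + P) + 0 = (P + P²) + 0 = P + P²)
w(p, O) = O² + 66*p (w(p, O) = (65*p + O²) + p = (O² + 65*p) + p = O² + 66*p)
(-1533 + 3844)/(2185 + w(o(-6), -22)) = (-1533 + 3844)/(2185 + ((-22)² + 66*(-6*(1 - 6)))) = 2311/(2185 + (484 + 66*(-6*(-5)))) = 2311/(2185 + (484 + 66*30)) = 2311/(2185 + (484 + 1980)) = 2311/(2185 + 2464) = 2311/4649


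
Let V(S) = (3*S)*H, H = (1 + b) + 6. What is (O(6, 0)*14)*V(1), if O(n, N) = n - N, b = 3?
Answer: 2520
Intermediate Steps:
H = 10 (H = (1 + 3) + 6 = 4 + 6 = 10)
V(S) = 30*S (V(S) = (3*S)*10 = 30*S)
(O(6, 0)*14)*V(1) = ((6 - 1*0)*14)*(30*1) = ((6 + 0)*14)*30 = (6*14)*30 = 84*30 = 2520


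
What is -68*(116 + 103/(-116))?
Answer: -227001/29 ≈ -7827.6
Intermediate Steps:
-68*(116 + 103/(-116)) = -68*(116 + 103*(-1/116)) = -68*(116 - 103/116) = -68*13353/116 = -227001/29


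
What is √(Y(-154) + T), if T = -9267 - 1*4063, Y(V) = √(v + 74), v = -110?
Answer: √(-13330 + 6*I) ≈ 0.026 + 115.46*I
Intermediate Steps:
Y(V) = 6*I (Y(V) = √(-110 + 74) = √(-36) = 6*I)
T = -13330 (T = -9267 - 4063 = -13330)
√(Y(-154) + T) = √(6*I - 13330) = √(-13330 + 6*I)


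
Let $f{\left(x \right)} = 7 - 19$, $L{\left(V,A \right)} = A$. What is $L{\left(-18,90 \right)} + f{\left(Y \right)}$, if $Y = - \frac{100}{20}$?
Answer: $78$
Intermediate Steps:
$Y = -5$ ($Y = \left(-100\right) \frac{1}{20} = -5$)
$f{\left(x \right)} = -12$ ($f{\left(x \right)} = 7 - 19 = -12$)
$L{\left(-18,90 \right)} + f{\left(Y \right)} = 90 - 12 = 78$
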